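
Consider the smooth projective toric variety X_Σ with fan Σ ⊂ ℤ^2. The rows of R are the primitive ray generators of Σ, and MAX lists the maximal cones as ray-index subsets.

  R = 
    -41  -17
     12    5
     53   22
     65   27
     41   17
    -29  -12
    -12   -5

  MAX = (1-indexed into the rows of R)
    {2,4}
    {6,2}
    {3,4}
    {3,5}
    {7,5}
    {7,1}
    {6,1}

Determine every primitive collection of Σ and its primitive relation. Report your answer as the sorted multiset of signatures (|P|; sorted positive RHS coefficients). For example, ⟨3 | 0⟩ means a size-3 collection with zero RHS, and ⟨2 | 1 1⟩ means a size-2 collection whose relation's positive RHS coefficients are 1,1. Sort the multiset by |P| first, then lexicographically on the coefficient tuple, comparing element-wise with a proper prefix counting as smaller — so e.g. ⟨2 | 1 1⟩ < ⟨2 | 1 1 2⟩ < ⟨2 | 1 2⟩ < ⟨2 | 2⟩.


|primitive collections| = 14. Relations:

  {1,5}:  v_{1} + v_{5} = 0 — sig = ⟨2 | 0⟩
  {2,7}:  v_{2} + v_{7} = 0 — sig = ⟨2 | 0⟩
  {1,2}:  v_{1} + v_{2} = v_{6} — sig = ⟨2 | 1⟩
  {1,3}:  v_{1} + v_{3} = v_{2} — sig = ⟨2 | 1⟩
  {2,3}:  v_{2} + v_{3} = v_{4} — sig = ⟨2 | 1⟩
  {2,5}:  v_{2} + v_{5} = v_{3} — sig = ⟨2 | 1⟩
  {3,7}:  v_{3} + v_{7} = v_{5} — sig = ⟨2 | 1⟩
  {4,7}:  v_{4} + v_{7} = v_{3} — sig = ⟨2 | 1⟩
  {5,6}:  v_{5} + v_{6} = v_{2} — sig = ⟨2 | 1⟩
  {6,7}:  v_{6} + v_{7} = v_{1} — sig = ⟨2 | 1⟩
  {1,4}:  v_{1} + v_{4} = 2·v_{2} — sig = ⟨2 | 2⟩
  {3,6}:  v_{3} + v_{6} = 2·v_{2} — sig = ⟨2 | 2⟩
  {4,5}:  v_{4} + v_{5} = 2·v_{3} — sig = ⟨2 | 2⟩
  {4,6}:  v_{4} + v_{6} = 3·v_{2} — sig = ⟨2 | 3⟩

Hence PRS(X_Σ) =
    |P|=2: 14 collections, coeffs (), (), (1), (1), (1), (1), (1), (1), (1), (1), (2), (2), (2), (3)


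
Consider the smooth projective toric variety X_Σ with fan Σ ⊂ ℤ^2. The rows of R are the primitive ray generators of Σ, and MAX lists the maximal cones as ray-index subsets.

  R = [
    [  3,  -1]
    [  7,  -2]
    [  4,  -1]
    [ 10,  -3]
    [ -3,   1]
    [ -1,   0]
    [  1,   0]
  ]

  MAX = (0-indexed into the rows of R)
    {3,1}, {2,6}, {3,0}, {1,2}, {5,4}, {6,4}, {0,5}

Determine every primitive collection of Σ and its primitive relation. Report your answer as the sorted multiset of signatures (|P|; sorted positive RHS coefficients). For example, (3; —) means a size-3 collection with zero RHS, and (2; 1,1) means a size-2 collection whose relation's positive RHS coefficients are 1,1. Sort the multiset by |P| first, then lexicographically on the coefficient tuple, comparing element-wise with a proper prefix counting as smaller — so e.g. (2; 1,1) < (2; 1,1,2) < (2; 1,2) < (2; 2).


Primitive collections (14):

  P={0,4}:  v_{0} + v_{4} = 0  →  sig = (2; —)
  P={5,6}:  v_{5} + v_{6} = 0  →  sig = (2; —)
  P={0,1}:  v_{0} + v_{1} = v_{3}  →  sig = (2; 1)
  P={0,2}:  v_{0} + v_{2} = v_{1}  →  sig = (2; 1)
  P={0,6}:  v_{0} + v_{6} = v_{2}  →  sig = (2; 1)
  P={1,4}:  v_{1} + v_{4} = v_{2}  →  sig = (2; 1)
  P={2,4}:  v_{2} + v_{4} = v_{6}  →  sig = (2; 1)
  P={2,5}:  v_{2} + v_{5} = v_{0}  →  sig = (2; 1)
  P={3,4}:  v_{3} + v_{4} = v_{1}  →  sig = (2; 1)
  P={3,6}:  v_{3} + v_{6} = v_{1} + v_{2}  →  sig = (2; 1,1)
  P={1,5}:  v_{1} + v_{5} = 2·v_{0}  →  sig = (2; 2)
  P={1,6}:  v_{1} + v_{6} = 2·v_{2}  →  sig = (2; 2)
  P={2,3}:  v_{2} + v_{3} = 2·v_{1}  →  sig = (2; 2)
  P={3,5}:  v_{3} + v_{5} = 3·v_{0}  →  sig = (2; 3)

so the primitive-relation signature multiset is
    (2; —)
    (2; —)
    (2; 1)
    (2; 1)
    (2; 1)
    (2; 1)
    (2; 1)
    (2; 1)
    (2; 1)
    (2; 1,1)
    (2; 2)
    (2; 2)
    (2; 2)
    (2; 3)


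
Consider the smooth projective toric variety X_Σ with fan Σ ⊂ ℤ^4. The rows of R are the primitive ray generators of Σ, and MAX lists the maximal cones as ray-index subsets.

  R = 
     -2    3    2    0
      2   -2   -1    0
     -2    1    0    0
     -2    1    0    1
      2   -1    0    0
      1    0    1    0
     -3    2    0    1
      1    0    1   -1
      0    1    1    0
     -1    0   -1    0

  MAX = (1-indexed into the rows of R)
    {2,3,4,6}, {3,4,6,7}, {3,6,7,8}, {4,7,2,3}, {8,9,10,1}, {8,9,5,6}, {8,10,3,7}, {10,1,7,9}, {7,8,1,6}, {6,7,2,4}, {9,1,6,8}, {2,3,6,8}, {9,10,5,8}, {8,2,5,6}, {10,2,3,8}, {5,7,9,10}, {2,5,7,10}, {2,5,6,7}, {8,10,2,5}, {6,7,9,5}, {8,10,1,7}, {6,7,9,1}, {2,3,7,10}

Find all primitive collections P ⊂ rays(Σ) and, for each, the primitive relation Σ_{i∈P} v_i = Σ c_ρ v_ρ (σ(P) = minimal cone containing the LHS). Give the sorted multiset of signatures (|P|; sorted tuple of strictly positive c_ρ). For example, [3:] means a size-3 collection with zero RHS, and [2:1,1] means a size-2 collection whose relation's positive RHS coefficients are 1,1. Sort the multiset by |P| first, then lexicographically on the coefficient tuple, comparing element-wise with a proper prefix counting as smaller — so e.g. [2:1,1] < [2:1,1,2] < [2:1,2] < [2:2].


16 collections generate NE(X_Σ); each relation:

  P = {3,5}:  v_{3} + v_{5} = 0  ⟹  sig = [2:]
  P = {6,10}:  v_{6} + v_{10} = 0  ⟹  sig = [2:]
  P = {1,2}:  v_{1} + v_{2} = v_{9}  ⟹  sig = [2:1]
  P = {2,9}:  v_{2} + v_{9} = v_{5}  ⟹  sig = [2:1]
  P = {3,9}:  v_{3} + v_{9} = v_{7} + v_{8}  ⟹  sig = [2:1,1]
  P = {4,8}:  v_{4} + v_{8} = v_{3} + v_{6}  ⟹  sig = [2:1,1]
  P = {4,9}:  v_{4} + v_{9} = v_{6} + v_{7}  ⟹  sig = [2:1,1]
  P = {4,5}:  v_{4} + v_{5} = v_{2} + v_{6} + v_{7}  ⟹  sig = [2:1,1,1]
  P = {4,10}:  v_{4} + v_{10} = v_{2} + v_{3} + v_{7}  ⟹  sig = [2:1,1,1]
  P = {1,4}:  v_{1} + v_{4} = v_{6} + 2·v_{7} + v_{8}  ⟹  sig = [2:1,1,2]
  P = {1,5}:  v_{1} + v_{5} = 2·v_{9}  ⟹  sig = [2:2]
  P = {1,3}:  v_{1} + v_{3} = 2·v_{7} + 2·v_{8}  ⟹  sig = [2:2,2]
  P = {2,7,8}:  v_{2} + v_{7} + v_{8} = 0  ⟹  sig = [3:]
  P = {5,7,8}:  v_{5} + v_{7} + v_{8} = v_{9}  ⟹  sig = [3:1]
  P = {7,8,9}:  v_{7} + v_{8} + v_{9} = v_{1}  ⟹  sig = [3:1]
  P = {2,3,6,7}:  v_{2} + v_{3} + v_{6} + v_{7} = v_{4}  ⟹  sig = [4:1]

so the primitive-relation signature multiset is
    |P|=2: 12 collections, coeffs (), (), (1), (1), (1,1), (1,1), (1,1), (1,1,1), (1,1,1), (1,1,2), (2), (2,2)
    |P|=3: 3 collections, coeffs (), (1), (1)
    |P|=4: 1 collection, coeffs (1)


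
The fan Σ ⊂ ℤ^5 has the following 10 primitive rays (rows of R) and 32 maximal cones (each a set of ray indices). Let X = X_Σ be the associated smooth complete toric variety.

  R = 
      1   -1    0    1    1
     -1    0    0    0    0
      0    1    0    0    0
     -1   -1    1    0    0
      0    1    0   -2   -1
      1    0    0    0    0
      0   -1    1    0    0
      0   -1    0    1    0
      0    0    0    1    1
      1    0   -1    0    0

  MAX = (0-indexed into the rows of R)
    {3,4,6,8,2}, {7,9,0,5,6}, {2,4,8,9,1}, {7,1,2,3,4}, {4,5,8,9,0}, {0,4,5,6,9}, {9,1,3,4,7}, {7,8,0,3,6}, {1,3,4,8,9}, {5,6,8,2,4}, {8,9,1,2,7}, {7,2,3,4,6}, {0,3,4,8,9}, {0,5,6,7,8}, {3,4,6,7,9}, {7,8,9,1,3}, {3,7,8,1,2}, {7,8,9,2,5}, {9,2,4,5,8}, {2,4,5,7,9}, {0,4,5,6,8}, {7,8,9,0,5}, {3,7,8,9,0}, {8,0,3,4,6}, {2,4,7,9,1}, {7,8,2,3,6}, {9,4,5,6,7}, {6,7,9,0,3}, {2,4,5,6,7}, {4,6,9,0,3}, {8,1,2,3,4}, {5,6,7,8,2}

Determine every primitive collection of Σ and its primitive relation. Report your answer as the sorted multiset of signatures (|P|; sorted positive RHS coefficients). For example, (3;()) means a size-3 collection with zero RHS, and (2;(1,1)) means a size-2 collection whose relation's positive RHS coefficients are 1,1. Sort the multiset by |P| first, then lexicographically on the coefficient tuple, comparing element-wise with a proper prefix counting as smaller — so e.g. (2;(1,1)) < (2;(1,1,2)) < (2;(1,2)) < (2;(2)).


Σ has 10 primitive collections:

  {1,5}:  v_{1} + v_{5} = 0  ⟹  sig = (2;())
  {1,6}:  v_{1} + v_{6} = v_{3}  ⟹  sig = (2;(1))
  {3,5}:  v_{3} + v_{5} = v_{6}  ⟹  sig = (2;(1))
  {0,2}:  v_{0} + v_{2} = v_{5} + v_{8}  ⟹  sig = (2;(1,1))
  {0,1}:  v_{0} + v_{1} = v_{3} + v_{8} + v_{9}  ⟹  sig = (2;(1,1,1))
  {2,3,9}:  v_{2} + v_{3} + v_{9} = 0  ⟹  sig = (3;())
  {4,7,8}:  v_{4} + v_{7} + v_{8} = 0  ⟹  sig = (3;())
  {2,6,9}:  v_{2} + v_{6} + v_{9} = v_{5}  ⟹  sig = (3;(1))
  {6,8,9}:  v_{6} + v_{8} + v_{9} = v_{0}  ⟹  sig = (3;(1))
  {0,4,7}:  v_{0} + v_{4} + v_{7} = v_{6} + v_{9}  ⟹  sig = (3;(1,1))

Hence PRS(X_Σ) =
    (2;())
    (2;(1))
    (2;(1))
    (2;(1,1))
    (2;(1,1,1))
    (3;())
    (3;())
    (3;(1))
    (3;(1))
    (3;(1,1))


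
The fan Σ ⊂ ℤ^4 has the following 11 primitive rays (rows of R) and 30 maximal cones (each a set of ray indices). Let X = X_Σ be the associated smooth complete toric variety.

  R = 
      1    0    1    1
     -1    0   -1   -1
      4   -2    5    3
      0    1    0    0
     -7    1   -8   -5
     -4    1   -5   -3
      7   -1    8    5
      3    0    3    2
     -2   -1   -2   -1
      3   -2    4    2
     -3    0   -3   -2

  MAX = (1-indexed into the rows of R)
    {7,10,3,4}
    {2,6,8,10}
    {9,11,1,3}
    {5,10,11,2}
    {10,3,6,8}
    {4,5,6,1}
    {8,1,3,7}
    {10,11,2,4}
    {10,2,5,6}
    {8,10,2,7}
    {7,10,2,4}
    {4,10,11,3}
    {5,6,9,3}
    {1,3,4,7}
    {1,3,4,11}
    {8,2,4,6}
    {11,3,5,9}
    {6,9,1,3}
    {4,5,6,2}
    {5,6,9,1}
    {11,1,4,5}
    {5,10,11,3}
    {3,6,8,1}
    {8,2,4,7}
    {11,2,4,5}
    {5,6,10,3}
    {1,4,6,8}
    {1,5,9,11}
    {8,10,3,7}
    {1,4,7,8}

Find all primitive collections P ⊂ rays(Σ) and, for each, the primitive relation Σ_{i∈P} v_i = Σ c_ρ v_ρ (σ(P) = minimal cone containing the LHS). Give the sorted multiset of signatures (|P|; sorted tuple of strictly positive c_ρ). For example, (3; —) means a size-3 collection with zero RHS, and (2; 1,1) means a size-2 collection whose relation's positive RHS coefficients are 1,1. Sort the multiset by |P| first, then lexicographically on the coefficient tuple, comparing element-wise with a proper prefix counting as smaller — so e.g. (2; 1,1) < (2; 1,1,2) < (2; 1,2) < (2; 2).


Δ(Σ) — 11 vertices, 21 min non-faces:

  • {1,2}:  v_{1} + v_{2} = 0 — sig = (2; —)
  • {5,7}:  v_{5} + v_{7} = 0 — sig = (2; —)
  • {8,11}:  v_{8} + v_{11} = 0 — sig = (2; —)
  • {1,10}:  v_{1} + v_{10} = v_{3} — sig = (2; 1)
  • {2,3}:  v_{2} + v_{3} = v_{10} — sig = (2; 1)
  • {5,8}:  v_{5} + v_{8} = v_{6} — sig = (2; 1)
  • {6,7}:  v_{6} + v_{7} = v_{8} — sig = (2; 1)
  • {6,11}:  v_{6} + v_{11} = v_{5} — sig = (2; 1)
  • {2,9}:  v_{2} + v_{9} = v_{3} + v_{5} — sig = (2; 1,1)
  • {4,9}:  v_{4} + v_{9} = v_{1} + v_{11} — sig = (2; 1,1)
  • {7,9}:  v_{7} + v_{9} = v_{1} + v_{3} — sig = (2; 1,1)
  • {7,11}:  v_{7} + v_{11} = v_{3} + v_{4} — sig = (2; 1,1)
  • {8,9}:  v_{8} + v_{9} = v_{1} + v_{3} + v_{6} — sig = (2; 1,1,1)
  • {9,10}:  v_{9} + v_{10} = 2·v_{3} + v_{5} — sig = (2; 1,2)
  • {3,4,6}:  v_{3} + v_{4} + v_{6} = 0 — sig = (3; —)
  • {1,3,5}:  v_{1} + v_{3} + v_{5} = v_{9} — sig = (3; 1)
  • {3,4,5}:  v_{3} + v_{4} + v_{5} = v_{11} — sig = (3; 1)
  • {3,4,8}:  v_{3} + v_{4} + v_{8} = v_{7} — sig = (3; 1)
  • {4,6,10}:  v_{4} + v_{6} + v_{10} = v_{2} — sig = (3; 1)
  • {4,5,10}:  v_{4} + v_{5} + v_{10} = v_{2} + v_{11} — sig = (3; 1,1)
  • {4,8,10}:  v_{4} + v_{8} + v_{10} = v_{2} + v_{7} — sig = (3; 1,1)

Sorted signature multiset PRS(X):
    |P|=2: 14 collections, coeffs (), (), (), (1), (1), (1), (1), (1), (1,1), (1,1), (1,1), (1,1), (1,1,1), (1,2)
    |P|=3: 7 collections, coeffs (), (1), (1), (1), (1), (1,1), (1,1)


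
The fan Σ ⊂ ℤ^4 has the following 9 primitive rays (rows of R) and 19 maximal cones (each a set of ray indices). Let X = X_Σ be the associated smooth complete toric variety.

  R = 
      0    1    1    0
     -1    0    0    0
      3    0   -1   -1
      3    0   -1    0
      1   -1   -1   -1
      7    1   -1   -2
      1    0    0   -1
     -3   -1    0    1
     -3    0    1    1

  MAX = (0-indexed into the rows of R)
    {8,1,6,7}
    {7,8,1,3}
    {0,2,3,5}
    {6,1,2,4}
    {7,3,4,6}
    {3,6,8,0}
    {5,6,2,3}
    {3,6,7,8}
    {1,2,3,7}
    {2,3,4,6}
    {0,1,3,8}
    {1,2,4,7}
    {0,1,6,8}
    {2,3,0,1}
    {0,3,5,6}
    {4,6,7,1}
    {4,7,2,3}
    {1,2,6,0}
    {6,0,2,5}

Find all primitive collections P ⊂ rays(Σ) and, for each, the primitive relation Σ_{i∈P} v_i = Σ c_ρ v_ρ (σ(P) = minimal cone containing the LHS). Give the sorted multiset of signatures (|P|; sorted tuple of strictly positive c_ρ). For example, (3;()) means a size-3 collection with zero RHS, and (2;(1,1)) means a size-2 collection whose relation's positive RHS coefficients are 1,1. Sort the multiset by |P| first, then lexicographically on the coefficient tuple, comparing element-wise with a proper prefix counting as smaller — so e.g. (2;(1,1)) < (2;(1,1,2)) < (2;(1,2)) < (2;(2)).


Primitive collections (12):

  • {2,8}:  v_{2} + v_{8} = 0  ⟹  sig = (2;())
  • {0,4}:  v_{0} + v_{4} = v_{6}  ⟹  sig = (2;(1))
  • {0,7}:  v_{0} + v_{7} = v_{8}  ⟹  sig = (2;(1))
  • {4,8}:  v_{4} + v_{8} = v_{6} + v_{7}  ⟹  sig = (2;(1,1))
  • {5,7}:  v_{5} + v_{7} = v_{3} + v_{6}  ⟹  sig = (2;(1,1))
  • {5,8}:  v_{5} + v_{8} = v_{0} + v_{3} + v_{6}  ⟹  sig = (2;(1,1,1))
  • {4,5}:  v_{4} + v_{5} = v_{2} + v_{3} + 2·v_{6}  ⟹  sig = (2;(1,1,2))
  • {1,5}:  v_{1} + v_{5} = v_{0} + 2·v_{2}  ⟹  sig = (2;(1,2))
  • {1,3,6}:  v_{1} + v_{3} + v_{6} = v_{2}  ⟹  sig = (3;(1))
  • {2,6,7}:  v_{2} + v_{6} + v_{7} = v_{4}  ⟹  sig = (3;(1))
  • {1,3,4}:  v_{1} + v_{3} + v_{4} = 2·v_{2} + v_{7}  ⟹  sig = (3;(1,2))
  • {0,2,3,6}:  v_{0} + v_{2} + v_{3} + v_{6} = v_{5}  ⟹  sig = (4;(1))

Sorted signature multiset PRS(X):
[(2;()), (2;(1)), (2;(1)), (2;(1,1)), (2;(1,1)), (2;(1,1,1)), (2;(1,1,2)), (2;(1,2)), (3;(1)), (3;(1)), (3;(1,2)), (4;(1))]


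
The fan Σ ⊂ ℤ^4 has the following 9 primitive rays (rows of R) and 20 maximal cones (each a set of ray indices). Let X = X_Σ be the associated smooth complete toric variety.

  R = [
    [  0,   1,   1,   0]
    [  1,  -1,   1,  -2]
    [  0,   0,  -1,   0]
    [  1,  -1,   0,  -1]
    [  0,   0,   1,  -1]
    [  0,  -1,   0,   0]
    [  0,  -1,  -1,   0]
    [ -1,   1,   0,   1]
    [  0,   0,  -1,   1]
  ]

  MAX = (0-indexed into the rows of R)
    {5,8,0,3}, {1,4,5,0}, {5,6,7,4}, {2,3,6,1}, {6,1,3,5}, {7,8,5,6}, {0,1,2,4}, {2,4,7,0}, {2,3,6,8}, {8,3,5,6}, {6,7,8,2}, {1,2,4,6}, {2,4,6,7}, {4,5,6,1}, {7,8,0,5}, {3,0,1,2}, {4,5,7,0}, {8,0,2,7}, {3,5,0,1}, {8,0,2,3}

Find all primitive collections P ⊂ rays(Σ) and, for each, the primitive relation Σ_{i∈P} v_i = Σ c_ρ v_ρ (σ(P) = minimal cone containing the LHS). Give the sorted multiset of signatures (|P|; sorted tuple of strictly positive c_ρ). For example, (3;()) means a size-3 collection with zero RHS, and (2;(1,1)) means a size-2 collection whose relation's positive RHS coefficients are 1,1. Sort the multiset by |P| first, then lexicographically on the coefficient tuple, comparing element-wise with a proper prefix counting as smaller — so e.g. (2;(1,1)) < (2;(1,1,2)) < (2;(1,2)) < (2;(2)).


7 collections generate NE(X_Σ); each relation:

  {0,6}:  v_{0} + v_{6} = 0  so sig = (2;())
  {3,7}:  v_{3} + v_{7} = 0  so sig = (2;())
  {4,8}:  v_{4} + v_{8} = 0  so sig = (2;())
  {1,7}:  v_{1} + v_{7} = v_{4}  so sig = (2;(1))
  {1,8}:  v_{1} + v_{8} = v_{3}  so sig = (2;(1))
  {2,5}:  v_{2} + v_{5} = v_{6}  so sig = (2;(1))
  {3,4}:  v_{3} + v_{4} = v_{1}  so sig = (2;(1))

Hence PRS(X_Σ) =
    |P|=2: 7 collections, coeffs (), (), (), (1), (1), (1), (1)


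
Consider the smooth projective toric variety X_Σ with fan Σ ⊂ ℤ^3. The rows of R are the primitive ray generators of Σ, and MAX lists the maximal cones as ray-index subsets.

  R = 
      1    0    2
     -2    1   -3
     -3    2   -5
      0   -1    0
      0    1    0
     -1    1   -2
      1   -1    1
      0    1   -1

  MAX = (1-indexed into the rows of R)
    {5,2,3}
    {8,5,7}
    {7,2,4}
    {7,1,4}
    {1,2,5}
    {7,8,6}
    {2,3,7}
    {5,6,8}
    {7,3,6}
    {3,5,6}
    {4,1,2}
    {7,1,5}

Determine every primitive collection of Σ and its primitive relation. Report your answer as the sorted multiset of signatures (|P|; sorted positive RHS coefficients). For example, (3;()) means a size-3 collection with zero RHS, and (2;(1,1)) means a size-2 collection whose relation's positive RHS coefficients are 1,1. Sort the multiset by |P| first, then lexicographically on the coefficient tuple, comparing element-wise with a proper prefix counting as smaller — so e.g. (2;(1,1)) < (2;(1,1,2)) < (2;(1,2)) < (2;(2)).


Minimal non-faces — 14 found among 8 rays, 12 max cones:

  P = {4,5}:  v_{4} + v_{5} = 0  →  sig = (2;())
  P = {1,6}:  v_{1} + v_{6} = v_{5}  →  sig = (2;(1))
  P = {2,6}:  v_{2} + v_{6} = v_{3}  →  sig = (2;(1))
  P = {1,3}:  v_{1} + v_{3} = v_{2} + v_{5}  →  sig = (2;(1,1))
  P = {4,6}:  v_{4} + v_{6} = v_{2} + v_{7}  →  sig = (2;(1,1))
  P = {4,8}:  v_{4} + v_{8} = v_{6} + v_{7}  →  sig = (2;(1,1))
  P = {1,8}:  v_{1} + v_{8} = 2·v_{5} + v_{7}  →  sig = (2;(1,2))
  P = {3,4}:  v_{3} + v_{4} = 2·v_{2} + v_{7}  →  sig = (2;(1,2))
  P = {2,8}:  v_{2} + v_{8} = 2·v_{6}  →  sig = (2;(2))
  P = {3,8}:  v_{3} + v_{8} = 3·v_{6}  →  sig = (2;(3))
  P = {1,2,7}:  v_{1} + v_{2} + v_{7} = 0  →  sig = (3;())
  P = {2,5,7}:  v_{2} + v_{5} + v_{7} = v_{6}  →  sig = (3;(1))
  P = {5,6,7}:  v_{5} + v_{6} + v_{7} = v_{8}  →  sig = (3;(1))
  P = {3,5,7}:  v_{3} + v_{5} + v_{7} = 2·v_{6}  →  sig = (3;(2))

Hence PRS(X_Σ) =
    (2;())
    (2;(1))
    (2;(1))
    (2;(1,1))
    (2;(1,1))
    (2;(1,1))
    (2;(1,2))
    (2;(1,2))
    (2;(2))
    (2;(3))
    (3;())
    (3;(1))
    (3;(1))
    (3;(2))


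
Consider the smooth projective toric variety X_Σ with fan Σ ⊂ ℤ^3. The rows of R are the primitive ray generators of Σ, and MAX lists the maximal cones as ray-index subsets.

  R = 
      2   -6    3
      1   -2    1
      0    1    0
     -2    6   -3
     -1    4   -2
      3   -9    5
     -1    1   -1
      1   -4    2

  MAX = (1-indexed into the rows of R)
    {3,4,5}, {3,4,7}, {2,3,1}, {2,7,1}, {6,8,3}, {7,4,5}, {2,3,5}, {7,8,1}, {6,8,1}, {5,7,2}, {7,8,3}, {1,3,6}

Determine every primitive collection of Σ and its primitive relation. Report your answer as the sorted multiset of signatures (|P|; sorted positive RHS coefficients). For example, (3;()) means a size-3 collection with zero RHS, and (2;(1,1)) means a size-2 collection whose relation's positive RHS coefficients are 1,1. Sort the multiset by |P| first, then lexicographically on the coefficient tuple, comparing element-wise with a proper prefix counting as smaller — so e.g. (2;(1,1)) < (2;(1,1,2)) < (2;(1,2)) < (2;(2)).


14 collections generate NE(X_Σ); each relation:

  P = {1,4}:  v_{1} + v_{4} = 0  →  sig = (2;())
  P = {5,8}:  v_{5} + v_{8} = 0  →  sig = (2;())
  P = {1,5}:  v_{1} + v_{5} = v_{2}  →  sig = (2;(1))
  P = {2,4}:  v_{2} + v_{4} = v_{5}  →  sig = (2;(1))
  P = {2,8}:  v_{2} + v_{8} = v_{1}  →  sig = (2;(1))
  P = {4,6}:  v_{4} + v_{6} = v_{3} + v_{8}  →  sig = (2;(1,1))
  P = {4,8}:  v_{4} + v_{8} = v_{3} + v_{7}  →  sig = (2;(1,1))
  P = {5,6}:  v_{5} + v_{6} = v_{1} + v_{3}  →  sig = (2;(1,1))
  P = {2,6}:  v_{2} + v_{6} = 2·v_{1} + v_{3}  →  sig = (2;(1,2))
  P = {6,7}:  v_{6} + v_{7} = 2·v_{8}  →  sig = (2;(2))
  P = {2,3,7}:  v_{2} + v_{3} + v_{7} = 0  →  sig = (3;())
  P = {1,3,7}:  v_{1} + v_{3} + v_{7} = v_{8}  →  sig = (3;(1))
  P = {1,3,8}:  v_{1} + v_{3} + v_{8} = v_{6}  →  sig = (3;(1))
  P = {3,5,7}:  v_{3} + v_{5} + v_{7} = v_{4}  →  sig = (3;(1))

so the primitive-relation signature multiset is
    |P|=2: 10 collections, coeffs (), (), (1), (1), (1), (1,1), (1,1), (1,1), (1,2), (2)
    |P|=3: 4 collections, coeffs (), (1), (1), (1)


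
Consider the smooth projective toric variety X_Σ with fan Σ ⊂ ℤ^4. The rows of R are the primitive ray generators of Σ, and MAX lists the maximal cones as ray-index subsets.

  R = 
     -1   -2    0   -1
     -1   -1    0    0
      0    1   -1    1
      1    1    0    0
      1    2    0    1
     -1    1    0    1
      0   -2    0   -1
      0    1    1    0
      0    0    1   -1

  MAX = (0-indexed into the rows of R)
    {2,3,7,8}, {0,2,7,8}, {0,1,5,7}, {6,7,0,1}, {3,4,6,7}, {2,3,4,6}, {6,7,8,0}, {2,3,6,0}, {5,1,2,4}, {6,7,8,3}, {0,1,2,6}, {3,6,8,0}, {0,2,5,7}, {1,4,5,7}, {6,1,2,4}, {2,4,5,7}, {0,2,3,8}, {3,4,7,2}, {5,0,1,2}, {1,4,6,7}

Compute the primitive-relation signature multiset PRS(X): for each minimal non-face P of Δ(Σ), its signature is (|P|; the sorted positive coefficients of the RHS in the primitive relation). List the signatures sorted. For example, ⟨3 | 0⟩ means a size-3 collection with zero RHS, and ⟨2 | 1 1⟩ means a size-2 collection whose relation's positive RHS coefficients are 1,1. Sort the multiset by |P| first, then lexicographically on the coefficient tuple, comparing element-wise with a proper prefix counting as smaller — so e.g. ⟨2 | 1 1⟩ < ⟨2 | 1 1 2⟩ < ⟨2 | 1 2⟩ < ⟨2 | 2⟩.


11 collections generate NE(X_Σ); each relation:

  {0,4}:  v_{0} + v_{4} = 0  ⟹  sig = ⟨2 | 0⟩
  {1,3}:  v_{1} + v_{3} = 0  ⟹  sig = ⟨2 | 0⟩
  {5,6}:  v_{5} + v_{6} = v_{1}  ⟹  sig = ⟨2 | 1⟩
  {1,8}:  v_{1} + v_{8} = v_{0} + v_{7}  ⟹  sig = ⟨2 | 1 1⟩
  {3,5}:  v_{3} + v_{5} = v_{2} + v_{7}  ⟹  sig = ⟨2 | 1 1⟩
  {4,8}:  v_{4} + v_{8} = v_{3} + v_{7}  ⟹  sig = ⟨2 | 1 1⟩
  {5,8}:  v_{5} + v_{8} = v_{0} + v_{2} + 2·v_{7}  ⟹  sig = ⟨2 | 1 1 2⟩
  {2,6,7}:  v_{2} + v_{6} + v_{7} = 0  ⟹  sig = ⟨3 | 0⟩
  {0,3,7}:  v_{0} + v_{3} + v_{7} = v_{8}  ⟹  sig = ⟨3 | 1⟩
  {1,2,7}:  v_{1} + v_{2} + v_{7} = v_{5}  ⟹  sig = ⟨3 | 1⟩
  {2,6,8}:  v_{2} + v_{6} + v_{8} = v_{0} + v_{3}  ⟹  sig = ⟨3 | 1 1⟩

Sorted signature multiset PRS(X):
    ⟨2 | 0⟩
    ⟨2 | 0⟩
    ⟨2 | 1⟩
    ⟨2 | 1 1⟩
    ⟨2 | 1 1⟩
    ⟨2 | 1 1⟩
    ⟨2 | 1 1 2⟩
    ⟨3 | 0⟩
    ⟨3 | 1⟩
    ⟨3 | 1⟩
    ⟨3 | 1 1⟩


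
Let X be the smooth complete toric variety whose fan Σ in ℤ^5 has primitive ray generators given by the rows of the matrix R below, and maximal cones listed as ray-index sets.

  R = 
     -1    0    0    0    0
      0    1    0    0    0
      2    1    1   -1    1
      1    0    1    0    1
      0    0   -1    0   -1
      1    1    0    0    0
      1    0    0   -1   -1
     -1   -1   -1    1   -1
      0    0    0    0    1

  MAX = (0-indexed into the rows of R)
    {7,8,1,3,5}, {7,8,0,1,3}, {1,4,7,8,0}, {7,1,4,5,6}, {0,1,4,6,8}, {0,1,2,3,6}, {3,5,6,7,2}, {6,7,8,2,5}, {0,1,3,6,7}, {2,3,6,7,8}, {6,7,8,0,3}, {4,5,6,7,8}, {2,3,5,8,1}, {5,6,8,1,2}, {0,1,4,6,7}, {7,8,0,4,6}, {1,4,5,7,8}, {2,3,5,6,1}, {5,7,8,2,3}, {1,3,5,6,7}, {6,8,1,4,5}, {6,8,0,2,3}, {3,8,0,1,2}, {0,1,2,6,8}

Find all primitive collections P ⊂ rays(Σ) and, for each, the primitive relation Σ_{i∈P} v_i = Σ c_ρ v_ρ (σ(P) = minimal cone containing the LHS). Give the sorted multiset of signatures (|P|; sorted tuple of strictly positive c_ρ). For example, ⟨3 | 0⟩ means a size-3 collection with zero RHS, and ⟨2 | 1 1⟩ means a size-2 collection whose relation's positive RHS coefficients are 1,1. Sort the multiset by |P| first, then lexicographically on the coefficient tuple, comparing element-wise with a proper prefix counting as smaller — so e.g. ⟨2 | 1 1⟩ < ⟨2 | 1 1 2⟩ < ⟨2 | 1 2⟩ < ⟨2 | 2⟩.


8 collections generate NE(X_Σ); each relation:

  P={0,5}:  v_{0} + v_{5} = v_{1}  →  sig = ⟨2 | 1⟩
  P={3,4}:  v_{3} + v_{4} = v_{2} + v_{7}  →  sig = ⟨2 | 1 1⟩
  P={2,4}:  v_{2} + v_{4} = v_{5} + v_{6} + v_{8}  →  sig = ⟨2 | 1 1 1⟩
  P={0,2,7}:  v_{0} + v_{2} + v_{7} = 0  →  sig = ⟨3 | 0⟩
  P={1,2,7}:  v_{1} + v_{2} + v_{7} = v_{5}  →  sig = ⟨3 | 1⟩
  P={1,3,6,8}:  v_{1} + v_{3} + v_{6} + v_{8} = v_{2}  →  sig = ⟨4 | 1⟩
  P={1,6,7,8}:  v_{1} + v_{6} + v_{7} + v_{8} = v_{4}  →  sig = ⟨4 | 1⟩
  P={3,5,6,8}:  v_{3} + v_{5} + v_{6} + v_{8} = 2·v_{2} + v_{7}  →  sig = ⟨4 | 1 2⟩

Sorted signature multiset PRS(X):
    ⟨2 | 1⟩
    ⟨2 | 1 1⟩
    ⟨2 | 1 1 1⟩
    ⟨3 | 0⟩
    ⟨3 | 1⟩
    ⟨4 | 1⟩
    ⟨4 | 1⟩
    ⟨4 | 1 2⟩


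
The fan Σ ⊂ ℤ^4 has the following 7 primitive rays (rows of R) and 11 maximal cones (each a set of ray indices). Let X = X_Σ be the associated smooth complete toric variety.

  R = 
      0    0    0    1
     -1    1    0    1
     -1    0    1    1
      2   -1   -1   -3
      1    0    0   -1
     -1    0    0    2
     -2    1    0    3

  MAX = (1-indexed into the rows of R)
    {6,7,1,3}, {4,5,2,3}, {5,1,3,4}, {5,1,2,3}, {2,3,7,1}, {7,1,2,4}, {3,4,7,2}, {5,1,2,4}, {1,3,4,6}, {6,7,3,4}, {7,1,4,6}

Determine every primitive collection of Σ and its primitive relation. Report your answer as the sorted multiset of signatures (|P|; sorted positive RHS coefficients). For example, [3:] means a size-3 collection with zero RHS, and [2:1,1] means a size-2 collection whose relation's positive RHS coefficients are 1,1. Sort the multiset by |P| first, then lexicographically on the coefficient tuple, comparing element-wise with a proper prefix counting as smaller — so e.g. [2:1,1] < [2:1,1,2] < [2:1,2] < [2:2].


Primitive collections (5):

  P={2,6}:  v_{2} + v_{6} = v_{7}  ⟹  sig = [2:1]
  P={5,6}:  v_{5} + v_{6} = v_{1}  ⟹  sig = [2:1]
  P={5,7}:  v_{5} + v_{7} = v_{1} + v_{2}  ⟹  sig = [2:1,1]
  P={1,2,3,4}:  v_{1} + v_{2} + v_{3} + v_{4} = 0  ⟹  sig = [4:]
  P={1,3,4,7}:  v_{1} + v_{3} + v_{4} + v_{7} = v_{6}  ⟹  sig = [4:1]

Hence PRS(X_Σ) =
    [2:1]
    [2:1]
    [2:1,1]
    [4:]
    [4:1]


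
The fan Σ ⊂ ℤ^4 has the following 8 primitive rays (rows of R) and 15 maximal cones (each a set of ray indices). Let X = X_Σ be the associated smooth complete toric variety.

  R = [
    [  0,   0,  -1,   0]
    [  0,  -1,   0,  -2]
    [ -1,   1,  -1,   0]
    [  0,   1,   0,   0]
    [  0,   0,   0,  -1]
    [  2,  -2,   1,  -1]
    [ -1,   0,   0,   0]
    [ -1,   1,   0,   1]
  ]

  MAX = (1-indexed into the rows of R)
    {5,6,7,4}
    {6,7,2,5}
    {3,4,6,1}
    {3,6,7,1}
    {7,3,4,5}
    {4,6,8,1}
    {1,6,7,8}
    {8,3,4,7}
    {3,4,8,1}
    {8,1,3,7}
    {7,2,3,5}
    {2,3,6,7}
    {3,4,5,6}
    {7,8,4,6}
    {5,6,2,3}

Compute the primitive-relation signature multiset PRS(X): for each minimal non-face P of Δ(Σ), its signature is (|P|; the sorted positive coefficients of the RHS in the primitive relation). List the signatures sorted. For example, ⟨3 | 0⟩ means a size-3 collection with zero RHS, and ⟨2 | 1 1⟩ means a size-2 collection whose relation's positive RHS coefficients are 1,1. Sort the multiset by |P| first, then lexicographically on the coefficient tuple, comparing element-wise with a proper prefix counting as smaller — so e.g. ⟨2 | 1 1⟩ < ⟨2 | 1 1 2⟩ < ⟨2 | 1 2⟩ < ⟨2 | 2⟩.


Δ(Σ) — 8 vertices, 9 min non-faces:

  P={2,8}:  v_{2} + v_{8} = v_{5} + v_{7} ; sig = ⟨2 | 1 1⟩
  P={5,8}:  v_{5} + v_{8} = v_{4} + v_{7} ; sig = ⟨2 | 1 1⟩
  P={1,5}:  v_{1} + v_{5} = 2·v_{3} + v_{6} ; sig = ⟨2 | 1 2⟩
  P={1,2}:  v_{1} + v_{2} = 3·v_{3} + 2·v_{6} + v_{7} ; sig = ⟨2 | 1 2 3⟩
  P={2,4}:  v_{2} + v_{4} = 2·v_{5} ; sig = ⟨2 | 2⟩
  P={3,6,8}:  v_{3} + v_{6} + v_{8} = 0 ; sig = ⟨3 | 0⟩
  P={1,4,7}:  v_{1} + v_{4} + v_{7} = v_{3} ; sig = ⟨3 | 1⟩
  P={3,4,6,7}:  v_{3} + v_{4} + v_{6} + v_{7} = v_{5} ; sig = ⟨4 | 1⟩
  P={3,5,6,7}:  v_{3} + v_{5} + v_{6} + v_{7} = v_{2} ; sig = ⟨4 | 1⟩

Signatures (|P|; sorted positive RHS coefficients), sorted:
    |P|=2: 5 collections, coeffs (1,1), (1,1), (1,2), (1,2,3), (2)
    |P|=3: 2 collections, coeffs (), (1)
    |P|=4: 2 collections, coeffs (1), (1)


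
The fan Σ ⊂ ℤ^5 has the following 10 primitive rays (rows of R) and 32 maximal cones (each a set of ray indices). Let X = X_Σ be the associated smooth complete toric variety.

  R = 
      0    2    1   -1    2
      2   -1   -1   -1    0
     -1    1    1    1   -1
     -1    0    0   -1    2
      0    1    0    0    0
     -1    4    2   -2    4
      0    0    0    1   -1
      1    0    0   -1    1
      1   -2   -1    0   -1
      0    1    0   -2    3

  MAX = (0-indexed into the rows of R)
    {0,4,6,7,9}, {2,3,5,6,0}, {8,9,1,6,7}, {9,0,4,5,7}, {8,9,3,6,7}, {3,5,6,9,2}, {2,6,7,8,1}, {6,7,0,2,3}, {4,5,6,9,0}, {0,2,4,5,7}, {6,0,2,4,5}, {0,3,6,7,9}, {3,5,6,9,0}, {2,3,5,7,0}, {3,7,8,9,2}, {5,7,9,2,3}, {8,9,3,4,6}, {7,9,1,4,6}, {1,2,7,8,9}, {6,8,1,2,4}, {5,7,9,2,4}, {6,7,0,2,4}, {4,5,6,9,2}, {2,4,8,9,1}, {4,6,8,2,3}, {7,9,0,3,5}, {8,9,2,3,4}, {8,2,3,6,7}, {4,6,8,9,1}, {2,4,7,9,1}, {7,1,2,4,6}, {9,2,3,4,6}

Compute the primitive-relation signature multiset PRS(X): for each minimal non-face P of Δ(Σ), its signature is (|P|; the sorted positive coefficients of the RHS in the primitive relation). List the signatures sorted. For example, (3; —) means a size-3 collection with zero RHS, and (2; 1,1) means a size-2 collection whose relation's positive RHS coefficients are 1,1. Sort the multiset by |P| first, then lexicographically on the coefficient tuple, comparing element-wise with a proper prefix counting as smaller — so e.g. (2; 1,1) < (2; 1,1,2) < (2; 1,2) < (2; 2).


14 collections generate NE(X_Σ); each relation:

  P={0,8}:  v_{0} + v_{8} = v_{7} — sig = (2; 1)
  P={1,3}:  v_{1} + v_{3} = v_{8} + v_{9} — sig = (2; 1,1)
  P={5,8}:  v_{5} + v_{8} = v_{2} + v_{7} + v_{9} — sig = (2; 1,1,1)
  P={1,5}:  v_{1} + v_{5} = v_{2} + v_{4} + 2·v_{7} + v_{9} — sig = (2; 1,1,1,2)
  P={0,1}:  v_{0} + v_{1} = v_{4} + 2·v_{7} — sig = (2; 1,2)
  P={0,2,9}:  v_{0} + v_{2} + v_{9} = v_{5} — sig = (3; 1)
  P={3,4,7}:  v_{3} + v_{4} + v_{7} = v_{9} — sig = (3; 1)
  P={4,7,8}:  v_{4} + v_{7} + v_{8} = v_{1} — sig = (3; 1)
  P={0,3,4}:  v_{0} + v_{3} + v_{4} = v_{2} + v_{6} + 2·v_{9} — sig = (3; 1,1,2)
  P={3,4,5}:  v_{3} + v_{4} + v_{5} = 2·v_{2} + v_{6} + 3·v_{9} — sig = (3; 1,2,3)
  P={5,6,7}:  v_{5} + v_{6} + v_{7} = 2·v_{0} — sig = (3; 2)
  P={2,6,8,9}:  v_{2} + v_{6} + v_{8} + v_{9} = 0 — sig = (4; —)
  P={2,6,7,9}:  v_{2} + v_{6} + v_{7} + v_{9} = v_{0} — sig = (4; 1)
  P={1,2,6,9}:  v_{1} + v_{2} + v_{6} + v_{9} = v_{4} + v_{7} — sig = (4; 1,1)

Signatures (|P|; sorted positive RHS coefficients), sorted:
    |P|=2: 5 collections, coeffs (1), (1,1), (1,1,1), (1,1,1,2), (1,2)
    |P|=3: 6 collections, coeffs (1), (1), (1), (1,1,2), (1,2,3), (2)
    |P|=4: 3 collections, coeffs (), (1), (1,1)


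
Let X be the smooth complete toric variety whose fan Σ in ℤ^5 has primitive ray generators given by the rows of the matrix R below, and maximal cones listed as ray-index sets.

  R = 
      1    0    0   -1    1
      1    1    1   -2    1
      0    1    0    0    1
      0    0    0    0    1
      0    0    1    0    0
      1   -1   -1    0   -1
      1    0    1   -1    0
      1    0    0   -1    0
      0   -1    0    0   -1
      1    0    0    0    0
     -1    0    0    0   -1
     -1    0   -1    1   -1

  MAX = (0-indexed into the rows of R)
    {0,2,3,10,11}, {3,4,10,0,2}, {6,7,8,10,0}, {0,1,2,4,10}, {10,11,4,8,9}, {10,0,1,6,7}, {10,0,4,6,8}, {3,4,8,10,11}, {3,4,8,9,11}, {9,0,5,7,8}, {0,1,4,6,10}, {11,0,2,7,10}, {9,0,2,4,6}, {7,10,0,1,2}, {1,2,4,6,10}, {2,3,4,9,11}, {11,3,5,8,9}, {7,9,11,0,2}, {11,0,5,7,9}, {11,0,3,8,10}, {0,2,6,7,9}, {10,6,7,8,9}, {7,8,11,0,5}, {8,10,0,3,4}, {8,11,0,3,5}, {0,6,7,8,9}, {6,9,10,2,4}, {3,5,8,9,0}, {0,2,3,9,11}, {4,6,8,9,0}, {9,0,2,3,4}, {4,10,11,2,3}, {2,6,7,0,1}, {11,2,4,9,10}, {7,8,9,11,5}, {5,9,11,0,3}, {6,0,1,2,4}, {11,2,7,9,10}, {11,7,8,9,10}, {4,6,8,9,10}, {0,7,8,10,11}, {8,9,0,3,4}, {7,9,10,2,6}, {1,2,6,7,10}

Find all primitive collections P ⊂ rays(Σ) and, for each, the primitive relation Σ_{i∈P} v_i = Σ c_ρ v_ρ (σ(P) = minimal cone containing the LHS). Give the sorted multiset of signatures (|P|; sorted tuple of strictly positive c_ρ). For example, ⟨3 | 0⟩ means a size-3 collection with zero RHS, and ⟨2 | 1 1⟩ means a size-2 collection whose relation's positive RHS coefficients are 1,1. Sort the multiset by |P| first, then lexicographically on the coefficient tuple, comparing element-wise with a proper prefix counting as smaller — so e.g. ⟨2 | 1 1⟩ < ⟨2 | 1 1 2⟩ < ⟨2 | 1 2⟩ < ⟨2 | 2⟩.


Δ(Σ) — 12 vertices, 19 min non-faces:

  P = {2,8}:  v_{2} + v_{8} = 0  ⇒ sig = ⟨2 | 0⟩
  P = {3,7}:  v_{3} + v_{7} = v_{0}  ⇒ sig = ⟨2 | 1⟩
  P = {4,7}:  v_{4} + v_{7} = v_{6}  ⇒ sig = ⟨2 | 1⟩
  P = {3,6}:  v_{3} + v_{6} = v_{0} + v_{4}  ⇒ sig = ⟨2 | 1 1⟩
  P = {4,5}:  v_{4} + v_{5} = v_{8} + v_{9}  ⇒ sig = ⟨2 | 1 1⟩
  P = {6,11}:  v_{6} + v_{11} = v_{9} + v_{10}  ⇒ sig = ⟨2 | 1 1⟩
  P = {1,8}:  v_{1} + v_{8} = v_{0} + v_{6} + v_{10}  ⇒ sig = ⟨2 | 1 1 1⟩
  P = {1,9}:  v_{1} + v_{9} = v_{2} + v_{6} + v_{7}  ⇒ sig = ⟨2 | 1 1 1⟩
  P = {1,11}:  v_{1} + v_{11} = v_{2} + v_{7} + v_{10}  ⇒ sig = ⟨2 | 1 1 1⟩
  P = {2,5}:  v_{2} + v_{5} = v_{0} + v_{9} + v_{11}  ⇒ sig = ⟨2 | 1 1 1⟩
  P = {5,6}:  v_{5} + v_{6} = v_{7} + v_{8} + v_{9}  ⇒ sig = ⟨2 | 1 1 1⟩
  P = {5,10}:  v_{5} + v_{10} = v_{7} + v_{8} + v_{11}  ⇒ sig = ⟨2 | 1 1 1⟩
  P = {1,3}:  v_{1} + v_{3} = 2·v_{0} + v_{2} + v_{4} + v_{10}  ⇒ sig = ⟨2 | 1 1 1 2⟩
  P = {1,5}:  v_{1} + v_{5} = 2·v_{7}  ⇒ sig = ⟨2 | 2⟩
  P = {0,4,11}:  v_{0} + v_{4} + v_{11} = 0  ⇒ sig = ⟨3 | 0⟩
  P = {3,9,10}:  v_{3} + v_{9} + v_{10} = 0  ⇒ sig = ⟨3 | 0⟩
  P = {0,9,10}:  v_{0} + v_{9} + v_{10} = v_{7}  ⇒ sig = ⟨3 | 1⟩
  P = {0,2,6,10}:  v_{0} + v_{2} + v_{6} + v_{10} = v_{1}  ⇒ sig = ⟨4 | 1⟩
  P = {0,8,9,11}:  v_{0} + v_{8} + v_{9} + v_{11} = v_{5}  ⇒ sig = ⟨4 | 1⟩

so the primitive-relation signature multiset is
    ⟨2 | 0⟩
    ⟨2 | 1⟩
    ⟨2 | 1⟩
    ⟨2 | 1 1⟩
    ⟨2 | 1 1⟩
    ⟨2 | 1 1⟩
    ⟨2 | 1 1 1⟩
    ⟨2 | 1 1 1⟩
    ⟨2 | 1 1 1⟩
    ⟨2 | 1 1 1⟩
    ⟨2 | 1 1 1⟩
    ⟨2 | 1 1 1⟩
    ⟨2 | 1 1 1 2⟩
    ⟨2 | 2⟩
    ⟨3 | 0⟩
    ⟨3 | 0⟩
    ⟨3 | 1⟩
    ⟨4 | 1⟩
    ⟨4 | 1⟩


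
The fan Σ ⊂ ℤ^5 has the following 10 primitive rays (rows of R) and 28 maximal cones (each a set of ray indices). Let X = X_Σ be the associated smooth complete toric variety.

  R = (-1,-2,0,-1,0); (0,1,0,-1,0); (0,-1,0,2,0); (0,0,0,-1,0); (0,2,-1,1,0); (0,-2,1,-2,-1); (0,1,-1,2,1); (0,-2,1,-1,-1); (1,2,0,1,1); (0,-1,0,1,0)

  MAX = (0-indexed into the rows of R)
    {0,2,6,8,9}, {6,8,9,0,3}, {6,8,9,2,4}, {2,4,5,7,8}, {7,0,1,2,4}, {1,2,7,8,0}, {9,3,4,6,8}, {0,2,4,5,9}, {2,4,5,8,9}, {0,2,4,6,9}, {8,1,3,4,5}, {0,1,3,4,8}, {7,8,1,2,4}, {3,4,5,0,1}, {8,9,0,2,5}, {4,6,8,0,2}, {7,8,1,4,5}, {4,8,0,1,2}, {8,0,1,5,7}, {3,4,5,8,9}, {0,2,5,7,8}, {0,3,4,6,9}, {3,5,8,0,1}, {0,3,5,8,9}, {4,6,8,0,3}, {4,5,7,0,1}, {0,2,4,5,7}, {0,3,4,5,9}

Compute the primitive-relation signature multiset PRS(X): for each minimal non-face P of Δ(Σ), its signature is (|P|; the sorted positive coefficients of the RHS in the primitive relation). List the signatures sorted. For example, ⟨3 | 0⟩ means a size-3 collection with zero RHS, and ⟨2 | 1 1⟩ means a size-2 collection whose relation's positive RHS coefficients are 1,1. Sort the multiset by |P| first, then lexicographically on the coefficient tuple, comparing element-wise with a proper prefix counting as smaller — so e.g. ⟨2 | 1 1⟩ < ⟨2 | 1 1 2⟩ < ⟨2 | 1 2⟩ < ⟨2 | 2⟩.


|primitive collections| = 11. Relations:

  • {1,9}:  v_{1} + v_{9} = 0  so sig = ⟨2 | 0⟩
  • {2,3}:  v_{2} + v_{3} = v_{9}  so sig = ⟨2 | 1⟩
  • {3,7}:  v_{3} + v_{7} = v_{5}  so sig = ⟨2 | 1⟩
  • {6,7}:  v_{6} + v_{7} = v_{9}  so sig = ⟨2 | 1⟩
  • {5,6}:  v_{5} + v_{6} = v_{3} + v_{9}  so sig = ⟨2 | 1 1⟩
  • {7,9}:  v_{7} + v_{9} = v_{2} + v_{5}  so sig = ⟨2 | 1 1⟩
  • {1,6}:  v_{1} + v_{6} = v_{0} + v_{4} + v_{8}  so sig = ⟨2 | 1 1 1⟩
  • {1,2,5}:  v_{1} + v_{2} + v_{5} = v_{7}  so sig = ⟨3 | 1⟩
  • {0,4,7,8}:  v_{0} + v_{4} + v_{7} + v_{8} = 0  so sig = ⟨4 | 0⟩
  • {0,4,5,8}:  v_{0} + v_{4} + v_{5} + v_{8} = v_{3}  so sig = ⟨4 | 1⟩
  • {0,4,8,9}:  v_{0} + v_{4} + v_{8} + v_{9} = v_{6}  so sig = ⟨4 | 1⟩

Signatures (|P|; sorted positive RHS coefficients), sorted:
[⟨2 | 0⟩, ⟨2 | 1⟩, ⟨2 | 1⟩, ⟨2 | 1⟩, ⟨2 | 1 1⟩, ⟨2 | 1 1⟩, ⟨2 | 1 1 1⟩, ⟨3 | 1⟩, ⟨4 | 0⟩, ⟨4 | 1⟩, ⟨4 | 1⟩]


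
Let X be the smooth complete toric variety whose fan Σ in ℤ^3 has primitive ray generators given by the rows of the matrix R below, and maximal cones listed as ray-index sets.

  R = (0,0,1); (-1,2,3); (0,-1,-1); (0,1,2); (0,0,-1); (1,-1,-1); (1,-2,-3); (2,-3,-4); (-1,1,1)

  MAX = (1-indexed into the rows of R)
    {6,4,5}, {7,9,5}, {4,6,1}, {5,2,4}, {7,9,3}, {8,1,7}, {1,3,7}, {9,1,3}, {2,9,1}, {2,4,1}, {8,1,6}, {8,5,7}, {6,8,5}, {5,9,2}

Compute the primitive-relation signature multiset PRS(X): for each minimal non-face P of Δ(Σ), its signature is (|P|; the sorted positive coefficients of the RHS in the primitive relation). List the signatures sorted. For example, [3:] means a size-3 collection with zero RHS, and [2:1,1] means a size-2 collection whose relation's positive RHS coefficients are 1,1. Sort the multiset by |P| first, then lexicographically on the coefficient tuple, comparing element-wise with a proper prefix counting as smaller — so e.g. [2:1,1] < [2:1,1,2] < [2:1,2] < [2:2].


16 collections generate NE(X_Σ); each relation:

  P = {1,5}:  v_{1} + v_{5} = 0 ; sig = [2:]
  P = {2,7}:  v_{2} + v_{7} = 0 ; sig = [2:]
  P = {6,9}:  v_{6} + v_{9} = 0 ; sig = [2:]
  P = {2,6}:  v_{2} + v_{6} = v_{4} ; sig = [2:1]
  P = {2,8}:  v_{2} + v_{8} = v_{6} ; sig = [2:1]
  P = {3,4}:  v_{3} + v_{4} = v_{1} ; sig = [2:1]
  P = {4,7}:  v_{4} + v_{7} = v_{6} ; sig = [2:1]
  P = {4,9}:  v_{4} + v_{9} = v_{2} ; sig = [2:1]
  P = {6,7}:  v_{6} + v_{7} = v_{8} ; sig = [2:1]
  P = {8,9}:  v_{8} + v_{9} = v_{7} ; sig = [2:1]
  P = {2,3}:  v_{2} + v_{3} = v_{1} + v_{9} ; sig = [2:1,1]
  P = {3,5}:  v_{3} + v_{5} = v_{7} + v_{9} ; sig = [2:1,1]
  P = {3,6}:  v_{3} + v_{6} = v_{1} + v_{7} ; sig = [2:1,1]
  P = {3,8}:  v_{3} + v_{8} = v_{1} + 2·v_{7} ; sig = [2:1,2]
  P = {4,8}:  v_{4} + v_{8} = 2·v_{6} ; sig = [2:2]
  P = {1,7,9}:  v_{1} + v_{7} + v_{9} = v_{3} ; sig = [3:1]

so the primitive-relation signature multiset is
{ [2:] ×3,  [2:1] ×7,  [2:1,1] ×3,  [2:1,2],  [2:2],  [3:1] }


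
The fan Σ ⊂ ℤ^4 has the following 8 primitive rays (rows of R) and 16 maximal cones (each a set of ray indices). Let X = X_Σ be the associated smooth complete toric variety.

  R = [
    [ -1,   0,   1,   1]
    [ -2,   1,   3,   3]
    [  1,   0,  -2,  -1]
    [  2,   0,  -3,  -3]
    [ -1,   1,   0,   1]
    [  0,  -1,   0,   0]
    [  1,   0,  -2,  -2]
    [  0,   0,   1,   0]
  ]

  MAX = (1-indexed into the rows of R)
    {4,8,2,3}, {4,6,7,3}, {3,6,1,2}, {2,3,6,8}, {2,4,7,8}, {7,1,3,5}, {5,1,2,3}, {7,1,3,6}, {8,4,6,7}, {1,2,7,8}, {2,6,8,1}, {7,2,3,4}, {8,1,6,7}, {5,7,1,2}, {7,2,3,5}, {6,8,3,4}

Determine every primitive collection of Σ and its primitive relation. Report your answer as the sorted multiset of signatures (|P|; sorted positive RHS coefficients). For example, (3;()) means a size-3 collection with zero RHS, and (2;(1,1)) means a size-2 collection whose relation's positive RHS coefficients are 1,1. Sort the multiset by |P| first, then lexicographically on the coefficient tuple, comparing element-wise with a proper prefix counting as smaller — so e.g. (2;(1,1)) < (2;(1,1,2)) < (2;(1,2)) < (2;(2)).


|primitive collections| = 9. Relations:

  • {1,4}:  v_{1} + v_{4} = v_{7}  ⇒ sig = (2;(1))
  • {5,8}:  v_{5} + v_{8} = v_{2} + v_{7}  ⇒ sig = (2;(1,1))
  • {4,5}:  v_{4} + v_{5} = v_{2} + v_{3} + 2·v_{7}  ⇒ sig = (2;(1,1,2))
  • {5,6}:  v_{5} + v_{6} = 2·v_{1} + v_{3}  ⇒ sig = (2;(1,2))
  • {1,3,8}:  v_{1} + v_{3} + v_{8} = 0  ⇒ sig = (3;())
  • {2,4,6}:  v_{2} + v_{4} + v_{6} = 0  ⇒ sig = (3;())
  • {2,6,7}:  v_{2} + v_{6} + v_{7} = v_{1}  ⇒ sig = (3;(1))
  • {3,7,8}:  v_{3} + v_{7} + v_{8} = v_{4}  ⇒ sig = (3;(1))
  • {1,2,3,7}:  v_{1} + v_{2} + v_{3} + v_{7} = v_{5}  ⇒ sig = (4;(1))

Signatures (|P|; sorted positive RHS coefficients), sorted:
    |P|=2: 4 collections, coeffs (1), (1,1), (1,1,2), (1,2)
    |P|=3: 4 collections, coeffs (), (), (1), (1)
    |P|=4: 1 collection, coeffs (1)
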